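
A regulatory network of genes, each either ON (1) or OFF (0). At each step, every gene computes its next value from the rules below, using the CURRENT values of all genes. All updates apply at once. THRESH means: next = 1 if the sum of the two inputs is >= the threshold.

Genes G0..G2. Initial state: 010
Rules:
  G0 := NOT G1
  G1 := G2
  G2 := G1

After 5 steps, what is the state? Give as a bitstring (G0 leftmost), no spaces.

Step 1: G0=NOT G1=NOT 1=0 G1=G2=0 G2=G1=1 -> 001
Step 2: G0=NOT G1=NOT 0=1 G1=G2=1 G2=G1=0 -> 110
Step 3: G0=NOT G1=NOT 1=0 G1=G2=0 G2=G1=1 -> 001
Step 4: G0=NOT G1=NOT 0=1 G1=G2=1 G2=G1=0 -> 110
Step 5: G0=NOT G1=NOT 1=0 G1=G2=0 G2=G1=1 -> 001

001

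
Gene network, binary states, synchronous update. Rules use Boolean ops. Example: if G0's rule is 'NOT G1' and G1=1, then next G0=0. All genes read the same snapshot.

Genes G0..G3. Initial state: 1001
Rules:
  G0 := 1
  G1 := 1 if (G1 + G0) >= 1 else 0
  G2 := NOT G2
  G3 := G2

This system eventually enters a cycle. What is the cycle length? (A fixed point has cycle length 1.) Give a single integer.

Answer: 2

Derivation:
Step 0: 1001
Step 1: G0=1(const) G1=(0+1>=1)=1 G2=NOT G2=NOT 0=1 G3=G2=0 -> 1110
Step 2: G0=1(const) G1=(1+1>=1)=1 G2=NOT G2=NOT 1=0 G3=G2=1 -> 1101
Step 3: G0=1(const) G1=(1+1>=1)=1 G2=NOT G2=NOT 0=1 G3=G2=0 -> 1110
State from step 3 equals state from step 1 -> cycle length 2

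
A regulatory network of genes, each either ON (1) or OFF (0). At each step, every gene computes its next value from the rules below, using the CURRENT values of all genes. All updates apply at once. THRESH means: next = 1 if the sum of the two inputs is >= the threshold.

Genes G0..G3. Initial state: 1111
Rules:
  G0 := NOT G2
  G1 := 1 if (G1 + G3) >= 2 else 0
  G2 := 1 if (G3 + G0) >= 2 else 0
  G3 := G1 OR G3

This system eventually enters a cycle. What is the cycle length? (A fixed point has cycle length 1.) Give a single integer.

Answer: 4

Derivation:
Step 0: 1111
Step 1: G0=NOT G2=NOT 1=0 G1=(1+1>=2)=1 G2=(1+1>=2)=1 G3=G1|G3=1|1=1 -> 0111
Step 2: G0=NOT G2=NOT 1=0 G1=(1+1>=2)=1 G2=(1+0>=2)=0 G3=G1|G3=1|1=1 -> 0101
Step 3: G0=NOT G2=NOT 0=1 G1=(1+1>=2)=1 G2=(1+0>=2)=0 G3=G1|G3=1|1=1 -> 1101
Step 4: G0=NOT G2=NOT 0=1 G1=(1+1>=2)=1 G2=(1+1>=2)=1 G3=G1|G3=1|1=1 -> 1111
State from step 4 equals state from step 0 -> cycle length 4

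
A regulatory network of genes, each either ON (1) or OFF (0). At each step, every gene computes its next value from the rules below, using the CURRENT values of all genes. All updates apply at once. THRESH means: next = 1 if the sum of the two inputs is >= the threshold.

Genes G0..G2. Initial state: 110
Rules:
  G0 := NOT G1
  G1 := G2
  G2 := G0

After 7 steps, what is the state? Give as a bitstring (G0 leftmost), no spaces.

Step 1: G0=NOT G1=NOT 1=0 G1=G2=0 G2=G0=1 -> 001
Step 2: G0=NOT G1=NOT 0=1 G1=G2=1 G2=G0=0 -> 110
Step 3: G0=NOT G1=NOT 1=0 G1=G2=0 G2=G0=1 -> 001
Step 4: G0=NOT G1=NOT 0=1 G1=G2=1 G2=G0=0 -> 110
Step 5: G0=NOT G1=NOT 1=0 G1=G2=0 G2=G0=1 -> 001
Step 6: G0=NOT G1=NOT 0=1 G1=G2=1 G2=G0=0 -> 110
Step 7: G0=NOT G1=NOT 1=0 G1=G2=0 G2=G0=1 -> 001

001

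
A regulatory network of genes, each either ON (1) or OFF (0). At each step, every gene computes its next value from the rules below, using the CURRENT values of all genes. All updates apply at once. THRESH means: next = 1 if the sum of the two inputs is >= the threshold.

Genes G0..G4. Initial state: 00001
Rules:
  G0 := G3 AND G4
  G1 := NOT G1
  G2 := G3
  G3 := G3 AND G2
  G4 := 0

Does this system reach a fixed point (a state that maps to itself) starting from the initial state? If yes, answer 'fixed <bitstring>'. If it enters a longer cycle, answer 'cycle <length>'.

Answer: cycle 2

Derivation:
Step 0: 00001
Step 1: G0=G3&G4=0&1=0 G1=NOT G1=NOT 0=1 G2=G3=0 G3=G3&G2=0&0=0 G4=0(const) -> 01000
Step 2: G0=G3&G4=0&0=0 G1=NOT G1=NOT 1=0 G2=G3=0 G3=G3&G2=0&0=0 G4=0(const) -> 00000
Step 3: G0=G3&G4=0&0=0 G1=NOT G1=NOT 0=1 G2=G3=0 G3=G3&G2=0&0=0 G4=0(const) -> 01000
Cycle of length 2 starting at step 1 -> no fixed point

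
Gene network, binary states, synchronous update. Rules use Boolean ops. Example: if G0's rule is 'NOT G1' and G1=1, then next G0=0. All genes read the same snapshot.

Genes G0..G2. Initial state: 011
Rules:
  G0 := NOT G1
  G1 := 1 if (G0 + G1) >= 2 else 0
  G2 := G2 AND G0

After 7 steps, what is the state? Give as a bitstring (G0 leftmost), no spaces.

Step 1: G0=NOT G1=NOT 1=0 G1=(0+1>=2)=0 G2=G2&G0=1&0=0 -> 000
Step 2: G0=NOT G1=NOT 0=1 G1=(0+0>=2)=0 G2=G2&G0=0&0=0 -> 100
Step 3: G0=NOT G1=NOT 0=1 G1=(1+0>=2)=0 G2=G2&G0=0&1=0 -> 100
Step 4: G0=NOT G1=NOT 0=1 G1=(1+0>=2)=0 G2=G2&G0=0&1=0 -> 100
Step 5: G0=NOT G1=NOT 0=1 G1=(1+0>=2)=0 G2=G2&G0=0&1=0 -> 100
Step 6: G0=NOT G1=NOT 0=1 G1=(1+0>=2)=0 G2=G2&G0=0&1=0 -> 100
Step 7: G0=NOT G1=NOT 0=1 G1=(1+0>=2)=0 G2=G2&G0=0&1=0 -> 100

100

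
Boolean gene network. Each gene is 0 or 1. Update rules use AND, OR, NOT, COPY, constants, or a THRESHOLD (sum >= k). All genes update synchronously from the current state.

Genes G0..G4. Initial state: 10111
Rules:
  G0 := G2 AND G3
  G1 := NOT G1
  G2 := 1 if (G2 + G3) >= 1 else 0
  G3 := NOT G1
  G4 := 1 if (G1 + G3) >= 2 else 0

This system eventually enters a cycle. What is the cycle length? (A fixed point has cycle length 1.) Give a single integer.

Step 0: 10111
Step 1: G0=G2&G3=1&1=1 G1=NOT G1=NOT 0=1 G2=(1+1>=1)=1 G3=NOT G1=NOT 0=1 G4=(0+1>=2)=0 -> 11110
Step 2: G0=G2&G3=1&1=1 G1=NOT G1=NOT 1=0 G2=(1+1>=1)=1 G3=NOT G1=NOT 1=0 G4=(1+1>=2)=1 -> 10101
Step 3: G0=G2&G3=1&0=0 G1=NOT G1=NOT 0=1 G2=(1+0>=1)=1 G3=NOT G1=NOT 0=1 G4=(0+0>=2)=0 -> 01110
Step 4: G0=G2&G3=1&1=1 G1=NOT G1=NOT 1=0 G2=(1+1>=1)=1 G3=NOT G1=NOT 1=0 G4=(1+1>=2)=1 -> 10101
State from step 4 equals state from step 2 -> cycle length 2

Answer: 2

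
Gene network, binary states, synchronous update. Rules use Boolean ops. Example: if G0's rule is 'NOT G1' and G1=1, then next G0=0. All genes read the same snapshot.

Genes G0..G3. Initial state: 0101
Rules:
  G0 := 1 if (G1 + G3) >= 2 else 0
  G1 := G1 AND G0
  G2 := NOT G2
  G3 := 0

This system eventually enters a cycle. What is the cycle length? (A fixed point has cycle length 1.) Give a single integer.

Answer: 2

Derivation:
Step 0: 0101
Step 1: G0=(1+1>=2)=1 G1=G1&G0=1&0=0 G2=NOT G2=NOT 0=1 G3=0(const) -> 1010
Step 2: G0=(0+0>=2)=0 G1=G1&G0=0&1=0 G2=NOT G2=NOT 1=0 G3=0(const) -> 0000
Step 3: G0=(0+0>=2)=0 G1=G1&G0=0&0=0 G2=NOT G2=NOT 0=1 G3=0(const) -> 0010
Step 4: G0=(0+0>=2)=0 G1=G1&G0=0&0=0 G2=NOT G2=NOT 1=0 G3=0(const) -> 0000
State from step 4 equals state from step 2 -> cycle length 2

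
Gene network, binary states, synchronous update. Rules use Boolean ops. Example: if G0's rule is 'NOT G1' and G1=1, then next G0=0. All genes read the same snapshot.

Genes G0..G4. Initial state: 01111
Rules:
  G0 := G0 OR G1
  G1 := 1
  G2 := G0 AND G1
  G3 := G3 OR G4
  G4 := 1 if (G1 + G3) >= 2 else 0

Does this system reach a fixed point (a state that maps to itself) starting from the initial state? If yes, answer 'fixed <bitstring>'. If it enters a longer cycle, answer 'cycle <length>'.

Answer: fixed 11111

Derivation:
Step 0: 01111
Step 1: G0=G0|G1=0|1=1 G1=1(const) G2=G0&G1=0&1=0 G3=G3|G4=1|1=1 G4=(1+1>=2)=1 -> 11011
Step 2: G0=G0|G1=1|1=1 G1=1(const) G2=G0&G1=1&1=1 G3=G3|G4=1|1=1 G4=(1+1>=2)=1 -> 11111
Step 3: G0=G0|G1=1|1=1 G1=1(const) G2=G0&G1=1&1=1 G3=G3|G4=1|1=1 G4=(1+1>=2)=1 -> 11111
Fixed point reached at step 2: 11111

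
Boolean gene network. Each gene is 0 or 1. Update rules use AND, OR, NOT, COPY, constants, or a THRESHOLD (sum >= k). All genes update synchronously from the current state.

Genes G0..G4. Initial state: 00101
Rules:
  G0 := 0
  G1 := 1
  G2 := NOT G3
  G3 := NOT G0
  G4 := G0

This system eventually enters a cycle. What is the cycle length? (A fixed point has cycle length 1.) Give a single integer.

Answer: 1

Derivation:
Step 0: 00101
Step 1: G0=0(const) G1=1(const) G2=NOT G3=NOT 0=1 G3=NOT G0=NOT 0=1 G4=G0=0 -> 01110
Step 2: G0=0(const) G1=1(const) G2=NOT G3=NOT 1=0 G3=NOT G0=NOT 0=1 G4=G0=0 -> 01010
Step 3: G0=0(const) G1=1(const) G2=NOT G3=NOT 1=0 G3=NOT G0=NOT 0=1 G4=G0=0 -> 01010
State from step 3 equals state from step 2 -> cycle length 1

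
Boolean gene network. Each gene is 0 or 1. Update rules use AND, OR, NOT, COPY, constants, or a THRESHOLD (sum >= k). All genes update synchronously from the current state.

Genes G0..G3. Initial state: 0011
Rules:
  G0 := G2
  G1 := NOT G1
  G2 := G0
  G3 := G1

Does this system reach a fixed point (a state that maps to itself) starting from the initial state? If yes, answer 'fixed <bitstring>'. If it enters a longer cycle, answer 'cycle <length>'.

Answer: cycle 2

Derivation:
Step 0: 0011
Step 1: G0=G2=1 G1=NOT G1=NOT 0=1 G2=G0=0 G3=G1=0 -> 1100
Step 2: G0=G2=0 G1=NOT G1=NOT 1=0 G2=G0=1 G3=G1=1 -> 0011
Cycle of length 2 starting at step 0 -> no fixed point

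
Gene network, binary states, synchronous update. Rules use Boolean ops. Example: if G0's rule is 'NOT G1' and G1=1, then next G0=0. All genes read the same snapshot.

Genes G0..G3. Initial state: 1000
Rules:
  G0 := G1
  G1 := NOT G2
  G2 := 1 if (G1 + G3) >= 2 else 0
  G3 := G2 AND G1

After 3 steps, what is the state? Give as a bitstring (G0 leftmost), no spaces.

Step 1: G0=G1=0 G1=NOT G2=NOT 0=1 G2=(0+0>=2)=0 G3=G2&G1=0&0=0 -> 0100
Step 2: G0=G1=1 G1=NOT G2=NOT 0=1 G2=(1+0>=2)=0 G3=G2&G1=0&1=0 -> 1100
Step 3: G0=G1=1 G1=NOT G2=NOT 0=1 G2=(1+0>=2)=0 G3=G2&G1=0&1=0 -> 1100

1100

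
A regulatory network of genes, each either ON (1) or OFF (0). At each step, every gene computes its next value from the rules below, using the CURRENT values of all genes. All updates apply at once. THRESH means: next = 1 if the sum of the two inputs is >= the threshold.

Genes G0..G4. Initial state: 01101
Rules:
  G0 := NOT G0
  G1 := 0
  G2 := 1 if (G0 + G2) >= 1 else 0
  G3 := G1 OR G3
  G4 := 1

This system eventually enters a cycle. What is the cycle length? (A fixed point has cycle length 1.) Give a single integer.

Answer: 2

Derivation:
Step 0: 01101
Step 1: G0=NOT G0=NOT 0=1 G1=0(const) G2=(0+1>=1)=1 G3=G1|G3=1|0=1 G4=1(const) -> 10111
Step 2: G0=NOT G0=NOT 1=0 G1=0(const) G2=(1+1>=1)=1 G3=G1|G3=0|1=1 G4=1(const) -> 00111
Step 3: G0=NOT G0=NOT 0=1 G1=0(const) G2=(0+1>=1)=1 G3=G1|G3=0|1=1 G4=1(const) -> 10111
State from step 3 equals state from step 1 -> cycle length 2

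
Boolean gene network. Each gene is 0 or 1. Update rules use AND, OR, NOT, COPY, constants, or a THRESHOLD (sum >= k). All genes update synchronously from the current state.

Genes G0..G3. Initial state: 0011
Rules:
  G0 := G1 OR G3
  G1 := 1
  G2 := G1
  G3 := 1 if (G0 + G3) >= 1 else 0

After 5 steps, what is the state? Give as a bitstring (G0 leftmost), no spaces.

Step 1: G0=G1|G3=0|1=1 G1=1(const) G2=G1=0 G3=(0+1>=1)=1 -> 1101
Step 2: G0=G1|G3=1|1=1 G1=1(const) G2=G1=1 G3=(1+1>=1)=1 -> 1111
Step 3: G0=G1|G3=1|1=1 G1=1(const) G2=G1=1 G3=(1+1>=1)=1 -> 1111
Step 4: G0=G1|G3=1|1=1 G1=1(const) G2=G1=1 G3=(1+1>=1)=1 -> 1111
Step 5: G0=G1|G3=1|1=1 G1=1(const) G2=G1=1 G3=(1+1>=1)=1 -> 1111

1111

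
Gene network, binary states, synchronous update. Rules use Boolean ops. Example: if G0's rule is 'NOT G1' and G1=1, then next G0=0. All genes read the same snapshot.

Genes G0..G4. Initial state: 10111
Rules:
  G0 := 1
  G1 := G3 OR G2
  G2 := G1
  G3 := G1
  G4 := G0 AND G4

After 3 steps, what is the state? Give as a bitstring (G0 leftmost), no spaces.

Step 1: G0=1(const) G1=G3|G2=1|1=1 G2=G1=0 G3=G1=0 G4=G0&G4=1&1=1 -> 11001
Step 2: G0=1(const) G1=G3|G2=0|0=0 G2=G1=1 G3=G1=1 G4=G0&G4=1&1=1 -> 10111
Step 3: G0=1(const) G1=G3|G2=1|1=1 G2=G1=0 G3=G1=0 G4=G0&G4=1&1=1 -> 11001

11001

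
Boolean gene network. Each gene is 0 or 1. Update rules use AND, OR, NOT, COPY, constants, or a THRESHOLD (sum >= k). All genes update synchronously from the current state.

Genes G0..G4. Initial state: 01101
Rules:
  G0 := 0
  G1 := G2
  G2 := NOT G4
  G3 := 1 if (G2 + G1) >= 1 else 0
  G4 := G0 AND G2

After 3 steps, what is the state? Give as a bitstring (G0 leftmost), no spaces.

Step 1: G0=0(const) G1=G2=1 G2=NOT G4=NOT 1=0 G3=(1+1>=1)=1 G4=G0&G2=0&1=0 -> 01010
Step 2: G0=0(const) G1=G2=0 G2=NOT G4=NOT 0=1 G3=(0+1>=1)=1 G4=G0&G2=0&0=0 -> 00110
Step 3: G0=0(const) G1=G2=1 G2=NOT G4=NOT 0=1 G3=(1+0>=1)=1 G4=G0&G2=0&1=0 -> 01110

01110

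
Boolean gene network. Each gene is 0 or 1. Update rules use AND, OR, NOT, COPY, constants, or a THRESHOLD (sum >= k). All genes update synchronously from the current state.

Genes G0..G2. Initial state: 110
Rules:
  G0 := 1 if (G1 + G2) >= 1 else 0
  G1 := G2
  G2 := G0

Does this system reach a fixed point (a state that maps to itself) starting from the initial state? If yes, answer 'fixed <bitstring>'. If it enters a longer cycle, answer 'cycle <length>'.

Answer: fixed 111

Derivation:
Step 0: 110
Step 1: G0=(1+0>=1)=1 G1=G2=0 G2=G0=1 -> 101
Step 2: G0=(0+1>=1)=1 G1=G2=1 G2=G0=1 -> 111
Step 3: G0=(1+1>=1)=1 G1=G2=1 G2=G0=1 -> 111
Fixed point reached at step 2: 111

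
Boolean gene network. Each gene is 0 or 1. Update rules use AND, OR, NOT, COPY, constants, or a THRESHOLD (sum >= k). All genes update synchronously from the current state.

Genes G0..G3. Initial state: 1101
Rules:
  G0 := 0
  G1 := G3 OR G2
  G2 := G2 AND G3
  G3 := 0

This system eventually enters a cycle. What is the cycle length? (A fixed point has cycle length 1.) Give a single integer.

Answer: 1

Derivation:
Step 0: 1101
Step 1: G0=0(const) G1=G3|G2=1|0=1 G2=G2&G3=0&1=0 G3=0(const) -> 0100
Step 2: G0=0(const) G1=G3|G2=0|0=0 G2=G2&G3=0&0=0 G3=0(const) -> 0000
Step 3: G0=0(const) G1=G3|G2=0|0=0 G2=G2&G3=0&0=0 G3=0(const) -> 0000
State from step 3 equals state from step 2 -> cycle length 1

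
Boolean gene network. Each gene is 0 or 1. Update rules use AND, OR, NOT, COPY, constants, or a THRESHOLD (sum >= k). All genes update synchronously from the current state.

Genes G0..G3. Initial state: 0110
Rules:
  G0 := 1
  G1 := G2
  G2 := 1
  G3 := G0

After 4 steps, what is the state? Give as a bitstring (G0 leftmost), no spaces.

Step 1: G0=1(const) G1=G2=1 G2=1(const) G3=G0=0 -> 1110
Step 2: G0=1(const) G1=G2=1 G2=1(const) G3=G0=1 -> 1111
Step 3: G0=1(const) G1=G2=1 G2=1(const) G3=G0=1 -> 1111
Step 4: G0=1(const) G1=G2=1 G2=1(const) G3=G0=1 -> 1111

1111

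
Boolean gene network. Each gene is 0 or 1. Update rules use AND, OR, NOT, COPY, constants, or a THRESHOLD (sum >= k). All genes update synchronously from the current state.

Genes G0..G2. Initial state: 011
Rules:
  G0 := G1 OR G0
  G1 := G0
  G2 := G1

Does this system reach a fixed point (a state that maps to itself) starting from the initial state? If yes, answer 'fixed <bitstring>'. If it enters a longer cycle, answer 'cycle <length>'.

Step 0: 011
Step 1: G0=G1|G0=1|0=1 G1=G0=0 G2=G1=1 -> 101
Step 2: G0=G1|G0=0|1=1 G1=G0=1 G2=G1=0 -> 110
Step 3: G0=G1|G0=1|1=1 G1=G0=1 G2=G1=1 -> 111
Step 4: G0=G1|G0=1|1=1 G1=G0=1 G2=G1=1 -> 111
Fixed point reached at step 3: 111

Answer: fixed 111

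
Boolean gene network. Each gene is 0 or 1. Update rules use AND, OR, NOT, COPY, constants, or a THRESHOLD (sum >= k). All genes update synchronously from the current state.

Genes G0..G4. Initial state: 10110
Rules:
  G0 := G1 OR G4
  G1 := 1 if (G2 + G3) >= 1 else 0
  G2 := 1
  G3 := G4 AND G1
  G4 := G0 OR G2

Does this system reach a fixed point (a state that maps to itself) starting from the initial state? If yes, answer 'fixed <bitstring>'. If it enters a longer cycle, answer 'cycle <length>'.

Answer: fixed 11111

Derivation:
Step 0: 10110
Step 1: G0=G1|G4=0|0=0 G1=(1+1>=1)=1 G2=1(const) G3=G4&G1=0&0=0 G4=G0|G2=1|1=1 -> 01101
Step 2: G0=G1|G4=1|1=1 G1=(1+0>=1)=1 G2=1(const) G3=G4&G1=1&1=1 G4=G0|G2=0|1=1 -> 11111
Step 3: G0=G1|G4=1|1=1 G1=(1+1>=1)=1 G2=1(const) G3=G4&G1=1&1=1 G4=G0|G2=1|1=1 -> 11111
Fixed point reached at step 2: 11111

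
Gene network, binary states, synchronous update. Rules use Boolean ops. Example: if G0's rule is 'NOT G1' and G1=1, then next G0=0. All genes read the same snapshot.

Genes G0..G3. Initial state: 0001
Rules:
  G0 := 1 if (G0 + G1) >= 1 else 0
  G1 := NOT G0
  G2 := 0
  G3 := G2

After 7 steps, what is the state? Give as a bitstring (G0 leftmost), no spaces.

Step 1: G0=(0+0>=1)=0 G1=NOT G0=NOT 0=1 G2=0(const) G3=G2=0 -> 0100
Step 2: G0=(0+1>=1)=1 G1=NOT G0=NOT 0=1 G2=0(const) G3=G2=0 -> 1100
Step 3: G0=(1+1>=1)=1 G1=NOT G0=NOT 1=0 G2=0(const) G3=G2=0 -> 1000
Step 4: G0=(1+0>=1)=1 G1=NOT G0=NOT 1=0 G2=0(const) G3=G2=0 -> 1000
Step 5: G0=(1+0>=1)=1 G1=NOT G0=NOT 1=0 G2=0(const) G3=G2=0 -> 1000
Step 6: G0=(1+0>=1)=1 G1=NOT G0=NOT 1=0 G2=0(const) G3=G2=0 -> 1000
Step 7: G0=(1+0>=1)=1 G1=NOT G0=NOT 1=0 G2=0(const) G3=G2=0 -> 1000

1000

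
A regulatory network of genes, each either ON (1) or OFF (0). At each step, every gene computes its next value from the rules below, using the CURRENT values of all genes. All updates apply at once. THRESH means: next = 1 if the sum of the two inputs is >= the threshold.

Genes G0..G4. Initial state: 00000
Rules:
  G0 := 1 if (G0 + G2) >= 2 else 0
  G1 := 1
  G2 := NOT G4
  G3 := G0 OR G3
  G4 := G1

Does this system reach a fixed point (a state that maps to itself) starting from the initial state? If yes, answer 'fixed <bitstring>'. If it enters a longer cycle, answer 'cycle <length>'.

Answer: fixed 01001

Derivation:
Step 0: 00000
Step 1: G0=(0+0>=2)=0 G1=1(const) G2=NOT G4=NOT 0=1 G3=G0|G3=0|0=0 G4=G1=0 -> 01100
Step 2: G0=(0+1>=2)=0 G1=1(const) G2=NOT G4=NOT 0=1 G3=G0|G3=0|0=0 G4=G1=1 -> 01101
Step 3: G0=(0+1>=2)=0 G1=1(const) G2=NOT G4=NOT 1=0 G3=G0|G3=0|0=0 G4=G1=1 -> 01001
Step 4: G0=(0+0>=2)=0 G1=1(const) G2=NOT G4=NOT 1=0 G3=G0|G3=0|0=0 G4=G1=1 -> 01001
Fixed point reached at step 3: 01001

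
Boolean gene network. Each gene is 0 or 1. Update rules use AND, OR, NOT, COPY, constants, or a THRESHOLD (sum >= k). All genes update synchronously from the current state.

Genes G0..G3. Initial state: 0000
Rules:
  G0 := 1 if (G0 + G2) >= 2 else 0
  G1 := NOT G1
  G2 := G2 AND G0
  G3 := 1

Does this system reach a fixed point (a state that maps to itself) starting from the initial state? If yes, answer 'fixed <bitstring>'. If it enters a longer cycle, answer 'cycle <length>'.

Step 0: 0000
Step 1: G0=(0+0>=2)=0 G1=NOT G1=NOT 0=1 G2=G2&G0=0&0=0 G3=1(const) -> 0101
Step 2: G0=(0+0>=2)=0 G1=NOT G1=NOT 1=0 G2=G2&G0=0&0=0 G3=1(const) -> 0001
Step 3: G0=(0+0>=2)=0 G1=NOT G1=NOT 0=1 G2=G2&G0=0&0=0 G3=1(const) -> 0101
Cycle of length 2 starting at step 1 -> no fixed point

Answer: cycle 2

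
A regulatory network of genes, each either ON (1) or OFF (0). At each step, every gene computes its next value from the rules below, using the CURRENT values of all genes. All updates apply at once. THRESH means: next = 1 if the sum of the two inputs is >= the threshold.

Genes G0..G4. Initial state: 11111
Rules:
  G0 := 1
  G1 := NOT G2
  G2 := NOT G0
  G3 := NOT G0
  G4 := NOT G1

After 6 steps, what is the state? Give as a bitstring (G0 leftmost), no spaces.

Step 1: G0=1(const) G1=NOT G2=NOT 1=0 G2=NOT G0=NOT 1=0 G3=NOT G0=NOT 1=0 G4=NOT G1=NOT 1=0 -> 10000
Step 2: G0=1(const) G1=NOT G2=NOT 0=1 G2=NOT G0=NOT 1=0 G3=NOT G0=NOT 1=0 G4=NOT G1=NOT 0=1 -> 11001
Step 3: G0=1(const) G1=NOT G2=NOT 0=1 G2=NOT G0=NOT 1=0 G3=NOT G0=NOT 1=0 G4=NOT G1=NOT 1=0 -> 11000
Step 4: G0=1(const) G1=NOT G2=NOT 0=1 G2=NOT G0=NOT 1=0 G3=NOT G0=NOT 1=0 G4=NOT G1=NOT 1=0 -> 11000
Step 5: G0=1(const) G1=NOT G2=NOT 0=1 G2=NOT G0=NOT 1=0 G3=NOT G0=NOT 1=0 G4=NOT G1=NOT 1=0 -> 11000
Step 6: G0=1(const) G1=NOT G2=NOT 0=1 G2=NOT G0=NOT 1=0 G3=NOT G0=NOT 1=0 G4=NOT G1=NOT 1=0 -> 11000

11000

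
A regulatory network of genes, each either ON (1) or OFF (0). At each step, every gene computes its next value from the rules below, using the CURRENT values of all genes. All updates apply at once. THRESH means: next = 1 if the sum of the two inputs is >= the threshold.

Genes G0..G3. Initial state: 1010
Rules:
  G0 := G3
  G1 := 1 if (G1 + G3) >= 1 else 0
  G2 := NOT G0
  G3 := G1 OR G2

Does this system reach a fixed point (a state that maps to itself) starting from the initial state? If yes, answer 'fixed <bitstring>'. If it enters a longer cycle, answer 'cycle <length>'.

Answer: fixed 1101

Derivation:
Step 0: 1010
Step 1: G0=G3=0 G1=(0+0>=1)=0 G2=NOT G0=NOT 1=0 G3=G1|G2=0|1=1 -> 0001
Step 2: G0=G3=1 G1=(0+1>=1)=1 G2=NOT G0=NOT 0=1 G3=G1|G2=0|0=0 -> 1110
Step 3: G0=G3=0 G1=(1+0>=1)=1 G2=NOT G0=NOT 1=0 G3=G1|G2=1|1=1 -> 0101
Step 4: G0=G3=1 G1=(1+1>=1)=1 G2=NOT G0=NOT 0=1 G3=G1|G2=1|0=1 -> 1111
Step 5: G0=G3=1 G1=(1+1>=1)=1 G2=NOT G0=NOT 1=0 G3=G1|G2=1|1=1 -> 1101
Step 6: G0=G3=1 G1=(1+1>=1)=1 G2=NOT G0=NOT 1=0 G3=G1|G2=1|0=1 -> 1101
Fixed point reached at step 5: 1101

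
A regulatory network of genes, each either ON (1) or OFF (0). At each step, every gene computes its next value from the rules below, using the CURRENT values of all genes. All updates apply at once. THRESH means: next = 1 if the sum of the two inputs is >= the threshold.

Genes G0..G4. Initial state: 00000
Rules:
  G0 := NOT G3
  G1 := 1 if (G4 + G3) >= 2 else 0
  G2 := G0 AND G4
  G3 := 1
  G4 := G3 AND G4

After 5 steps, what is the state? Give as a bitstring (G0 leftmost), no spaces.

Step 1: G0=NOT G3=NOT 0=1 G1=(0+0>=2)=0 G2=G0&G4=0&0=0 G3=1(const) G4=G3&G4=0&0=0 -> 10010
Step 2: G0=NOT G3=NOT 1=0 G1=(0+1>=2)=0 G2=G0&G4=1&0=0 G3=1(const) G4=G3&G4=1&0=0 -> 00010
Step 3: G0=NOT G3=NOT 1=0 G1=(0+1>=2)=0 G2=G0&G4=0&0=0 G3=1(const) G4=G3&G4=1&0=0 -> 00010
Step 4: G0=NOT G3=NOT 1=0 G1=(0+1>=2)=0 G2=G0&G4=0&0=0 G3=1(const) G4=G3&G4=1&0=0 -> 00010
Step 5: G0=NOT G3=NOT 1=0 G1=(0+1>=2)=0 G2=G0&G4=0&0=0 G3=1(const) G4=G3&G4=1&0=0 -> 00010

00010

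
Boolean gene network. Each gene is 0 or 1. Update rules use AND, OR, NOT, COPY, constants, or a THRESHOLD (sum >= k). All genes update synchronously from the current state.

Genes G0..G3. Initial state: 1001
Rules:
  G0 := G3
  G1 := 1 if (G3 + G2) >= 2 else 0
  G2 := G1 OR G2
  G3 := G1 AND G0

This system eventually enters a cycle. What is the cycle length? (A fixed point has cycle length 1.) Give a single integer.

Answer: 1

Derivation:
Step 0: 1001
Step 1: G0=G3=1 G1=(1+0>=2)=0 G2=G1|G2=0|0=0 G3=G1&G0=0&1=0 -> 1000
Step 2: G0=G3=0 G1=(0+0>=2)=0 G2=G1|G2=0|0=0 G3=G1&G0=0&1=0 -> 0000
Step 3: G0=G3=0 G1=(0+0>=2)=0 G2=G1|G2=0|0=0 G3=G1&G0=0&0=0 -> 0000
State from step 3 equals state from step 2 -> cycle length 1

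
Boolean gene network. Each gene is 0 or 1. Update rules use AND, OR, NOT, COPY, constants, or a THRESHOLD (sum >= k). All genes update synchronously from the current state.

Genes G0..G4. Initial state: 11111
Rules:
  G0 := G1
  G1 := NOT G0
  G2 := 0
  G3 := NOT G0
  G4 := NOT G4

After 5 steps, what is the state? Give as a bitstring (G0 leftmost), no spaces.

Step 1: G0=G1=1 G1=NOT G0=NOT 1=0 G2=0(const) G3=NOT G0=NOT 1=0 G4=NOT G4=NOT 1=0 -> 10000
Step 2: G0=G1=0 G1=NOT G0=NOT 1=0 G2=0(const) G3=NOT G0=NOT 1=0 G4=NOT G4=NOT 0=1 -> 00001
Step 3: G0=G1=0 G1=NOT G0=NOT 0=1 G2=0(const) G3=NOT G0=NOT 0=1 G4=NOT G4=NOT 1=0 -> 01010
Step 4: G0=G1=1 G1=NOT G0=NOT 0=1 G2=0(const) G3=NOT G0=NOT 0=1 G4=NOT G4=NOT 0=1 -> 11011
Step 5: G0=G1=1 G1=NOT G0=NOT 1=0 G2=0(const) G3=NOT G0=NOT 1=0 G4=NOT G4=NOT 1=0 -> 10000

10000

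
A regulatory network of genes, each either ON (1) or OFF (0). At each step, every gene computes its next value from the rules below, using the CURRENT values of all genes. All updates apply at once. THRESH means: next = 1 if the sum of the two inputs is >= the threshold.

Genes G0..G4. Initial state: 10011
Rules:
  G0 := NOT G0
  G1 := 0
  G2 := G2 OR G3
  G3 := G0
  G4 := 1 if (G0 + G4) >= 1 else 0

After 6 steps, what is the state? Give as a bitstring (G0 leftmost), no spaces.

Step 1: G0=NOT G0=NOT 1=0 G1=0(const) G2=G2|G3=0|1=1 G3=G0=1 G4=(1+1>=1)=1 -> 00111
Step 2: G0=NOT G0=NOT 0=1 G1=0(const) G2=G2|G3=1|1=1 G3=G0=0 G4=(0+1>=1)=1 -> 10101
Step 3: G0=NOT G0=NOT 1=0 G1=0(const) G2=G2|G3=1|0=1 G3=G0=1 G4=(1+1>=1)=1 -> 00111
Step 4: G0=NOT G0=NOT 0=1 G1=0(const) G2=G2|G3=1|1=1 G3=G0=0 G4=(0+1>=1)=1 -> 10101
Step 5: G0=NOT G0=NOT 1=0 G1=0(const) G2=G2|G3=1|0=1 G3=G0=1 G4=(1+1>=1)=1 -> 00111
Step 6: G0=NOT G0=NOT 0=1 G1=0(const) G2=G2|G3=1|1=1 G3=G0=0 G4=(0+1>=1)=1 -> 10101

10101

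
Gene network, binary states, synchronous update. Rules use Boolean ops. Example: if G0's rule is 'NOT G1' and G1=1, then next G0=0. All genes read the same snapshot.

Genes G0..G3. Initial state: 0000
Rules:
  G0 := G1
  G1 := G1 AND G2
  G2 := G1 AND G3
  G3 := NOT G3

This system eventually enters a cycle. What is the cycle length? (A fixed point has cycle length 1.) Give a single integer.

Answer: 2

Derivation:
Step 0: 0000
Step 1: G0=G1=0 G1=G1&G2=0&0=0 G2=G1&G3=0&0=0 G3=NOT G3=NOT 0=1 -> 0001
Step 2: G0=G1=0 G1=G1&G2=0&0=0 G2=G1&G3=0&1=0 G3=NOT G3=NOT 1=0 -> 0000
State from step 2 equals state from step 0 -> cycle length 2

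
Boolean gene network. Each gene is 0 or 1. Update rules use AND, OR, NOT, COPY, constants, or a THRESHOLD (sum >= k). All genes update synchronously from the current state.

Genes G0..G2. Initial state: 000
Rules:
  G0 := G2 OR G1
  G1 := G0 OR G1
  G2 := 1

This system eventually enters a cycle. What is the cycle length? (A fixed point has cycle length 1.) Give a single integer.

Answer: 1

Derivation:
Step 0: 000
Step 1: G0=G2|G1=0|0=0 G1=G0|G1=0|0=0 G2=1(const) -> 001
Step 2: G0=G2|G1=1|0=1 G1=G0|G1=0|0=0 G2=1(const) -> 101
Step 3: G0=G2|G1=1|0=1 G1=G0|G1=1|0=1 G2=1(const) -> 111
Step 4: G0=G2|G1=1|1=1 G1=G0|G1=1|1=1 G2=1(const) -> 111
State from step 4 equals state from step 3 -> cycle length 1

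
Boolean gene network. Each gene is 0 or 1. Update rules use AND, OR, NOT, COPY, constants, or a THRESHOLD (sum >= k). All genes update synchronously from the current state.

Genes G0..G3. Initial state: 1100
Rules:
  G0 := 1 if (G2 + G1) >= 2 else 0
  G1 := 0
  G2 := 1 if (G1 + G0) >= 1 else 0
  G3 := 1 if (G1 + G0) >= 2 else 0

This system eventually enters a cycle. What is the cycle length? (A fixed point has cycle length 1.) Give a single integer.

Step 0: 1100
Step 1: G0=(0+1>=2)=0 G1=0(const) G2=(1+1>=1)=1 G3=(1+1>=2)=1 -> 0011
Step 2: G0=(1+0>=2)=0 G1=0(const) G2=(0+0>=1)=0 G3=(0+0>=2)=0 -> 0000
Step 3: G0=(0+0>=2)=0 G1=0(const) G2=(0+0>=1)=0 G3=(0+0>=2)=0 -> 0000
State from step 3 equals state from step 2 -> cycle length 1

Answer: 1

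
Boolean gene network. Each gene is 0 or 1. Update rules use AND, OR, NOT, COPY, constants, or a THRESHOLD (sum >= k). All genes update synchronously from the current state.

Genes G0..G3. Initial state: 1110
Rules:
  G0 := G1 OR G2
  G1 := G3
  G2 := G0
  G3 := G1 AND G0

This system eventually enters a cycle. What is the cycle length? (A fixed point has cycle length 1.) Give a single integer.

Step 0: 1110
Step 1: G0=G1|G2=1|1=1 G1=G3=0 G2=G0=1 G3=G1&G0=1&1=1 -> 1011
Step 2: G0=G1|G2=0|1=1 G1=G3=1 G2=G0=1 G3=G1&G0=0&1=0 -> 1110
State from step 2 equals state from step 0 -> cycle length 2

Answer: 2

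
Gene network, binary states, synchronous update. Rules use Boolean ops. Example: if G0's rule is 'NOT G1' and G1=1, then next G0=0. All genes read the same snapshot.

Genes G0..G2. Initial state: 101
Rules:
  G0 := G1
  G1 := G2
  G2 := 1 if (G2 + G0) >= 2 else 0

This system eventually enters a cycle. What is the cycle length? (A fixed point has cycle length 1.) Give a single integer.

Step 0: 101
Step 1: G0=G1=0 G1=G2=1 G2=(1+1>=2)=1 -> 011
Step 2: G0=G1=1 G1=G2=1 G2=(1+0>=2)=0 -> 110
Step 3: G0=G1=1 G1=G2=0 G2=(0+1>=2)=0 -> 100
Step 4: G0=G1=0 G1=G2=0 G2=(0+1>=2)=0 -> 000
Step 5: G0=G1=0 G1=G2=0 G2=(0+0>=2)=0 -> 000
State from step 5 equals state from step 4 -> cycle length 1

Answer: 1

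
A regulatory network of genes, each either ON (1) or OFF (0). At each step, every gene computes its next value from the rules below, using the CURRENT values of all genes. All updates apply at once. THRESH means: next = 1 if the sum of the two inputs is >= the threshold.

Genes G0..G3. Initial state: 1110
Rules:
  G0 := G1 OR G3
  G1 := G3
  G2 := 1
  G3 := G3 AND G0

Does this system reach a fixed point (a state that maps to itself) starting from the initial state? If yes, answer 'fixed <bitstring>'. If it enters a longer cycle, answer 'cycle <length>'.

Step 0: 1110
Step 1: G0=G1|G3=1|0=1 G1=G3=0 G2=1(const) G3=G3&G0=0&1=0 -> 1010
Step 2: G0=G1|G3=0|0=0 G1=G3=0 G2=1(const) G3=G3&G0=0&1=0 -> 0010
Step 3: G0=G1|G3=0|0=0 G1=G3=0 G2=1(const) G3=G3&G0=0&0=0 -> 0010
Fixed point reached at step 2: 0010

Answer: fixed 0010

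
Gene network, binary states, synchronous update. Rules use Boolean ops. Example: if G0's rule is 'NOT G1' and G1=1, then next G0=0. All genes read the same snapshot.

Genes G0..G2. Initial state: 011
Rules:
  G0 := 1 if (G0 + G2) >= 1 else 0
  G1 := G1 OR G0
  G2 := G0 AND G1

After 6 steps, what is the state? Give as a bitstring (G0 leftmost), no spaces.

Step 1: G0=(0+1>=1)=1 G1=G1|G0=1|0=1 G2=G0&G1=0&1=0 -> 110
Step 2: G0=(1+0>=1)=1 G1=G1|G0=1|1=1 G2=G0&G1=1&1=1 -> 111
Step 3: G0=(1+1>=1)=1 G1=G1|G0=1|1=1 G2=G0&G1=1&1=1 -> 111
Step 4: G0=(1+1>=1)=1 G1=G1|G0=1|1=1 G2=G0&G1=1&1=1 -> 111
Step 5: G0=(1+1>=1)=1 G1=G1|G0=1|1=1 G2=G0&G1=1&1=1 -> 111
Step 6: G0=(1+1>=1)=1 G1=G1|G0=1|1=1 G2=G0&G1=1&1=1 -> 111

111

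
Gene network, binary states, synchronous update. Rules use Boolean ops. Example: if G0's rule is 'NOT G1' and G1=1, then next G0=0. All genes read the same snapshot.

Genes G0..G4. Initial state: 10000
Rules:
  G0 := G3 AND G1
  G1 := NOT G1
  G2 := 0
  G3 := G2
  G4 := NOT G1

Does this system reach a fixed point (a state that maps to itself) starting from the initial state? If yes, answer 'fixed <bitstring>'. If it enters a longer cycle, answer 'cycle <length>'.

Step 0: 10000
Step 1: G0=G3&G1=0&0=0 G1=NOT G1=NOT 0=1 G2=0(const) G3=G2=0 G4=NOT G1=NOT 0=1 -> 01001
Step 2: G0=G3&G1=0&1=0 G1=NOT G1=NOT 1=0 G2=0(const) G3=G2=0 G4=NOT G1=NOT 1=0 -> 00000
Step 3: G0=G3&G1=0&0=0 G1=NOT G1=NOT 0=1 G2=0(const) G3=G2=0 G4=NOT G1=NOT 0=1 -> 01001
Cycle of length 2 starting at step 1 -> no fixed point

Answer: cycle 2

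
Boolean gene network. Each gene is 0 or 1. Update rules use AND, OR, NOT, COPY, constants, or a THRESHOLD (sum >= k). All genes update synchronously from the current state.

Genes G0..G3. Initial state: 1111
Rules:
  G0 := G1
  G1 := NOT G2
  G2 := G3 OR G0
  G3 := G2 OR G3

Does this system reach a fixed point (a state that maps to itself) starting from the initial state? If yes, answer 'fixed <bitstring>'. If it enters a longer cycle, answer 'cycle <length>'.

Answer: fixed 0011

Derivation:
Step 0: 1111
Step 1: G0=G1=1 G1=NOT G2=NOT 1=0 G2=G3|G0=1|1=1 G3=G2|G3=1|1=1 -> 1011
Step 2: G0=G1=0 G1=NOT G2=NOT 1=0 G2=G3|G0=1|1=1 G3=G2|G3=1|1=1 -> 0011
Step 3: G0=G1=0 G1=NOT G2=NOT 1=0 G2=G3|G0=1|0=1 G3=G2|G3=1|1=1 -> 0011
Fixed point reached at step 2: 0011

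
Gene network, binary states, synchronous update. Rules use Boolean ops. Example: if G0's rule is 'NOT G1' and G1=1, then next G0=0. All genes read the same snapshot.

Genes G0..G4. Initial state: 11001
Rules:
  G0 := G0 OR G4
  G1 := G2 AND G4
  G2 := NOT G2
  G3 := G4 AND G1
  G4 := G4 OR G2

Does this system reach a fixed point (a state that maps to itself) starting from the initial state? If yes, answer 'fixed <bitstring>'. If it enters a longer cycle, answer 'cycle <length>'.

Step 0: 11001
Step 1: G0=G0|G4=1|1=1 G1=G2&G4=0&1=0 G2=NOT G2=NOT 0=1 G3=G4&G1=1&1=1 G4=G4|G2=1|0=1 -> 10111
Step 2: G0=G0|G4=1|1=1 G1=G2&G4=1&1=1 G2=NOT G2=NOT 1=0 G3=G4&G1=1&0=0 G4=G4|G2=1|1=1 -> 11001
Cycle of length 2 starting at step 0 -> no fixed point

Answer: cycle 2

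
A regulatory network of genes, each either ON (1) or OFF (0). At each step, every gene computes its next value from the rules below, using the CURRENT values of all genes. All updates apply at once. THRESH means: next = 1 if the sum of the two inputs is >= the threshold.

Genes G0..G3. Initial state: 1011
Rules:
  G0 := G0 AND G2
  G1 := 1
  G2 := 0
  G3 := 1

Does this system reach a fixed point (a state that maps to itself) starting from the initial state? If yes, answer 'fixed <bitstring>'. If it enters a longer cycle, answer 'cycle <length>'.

Answer: fixed 0101

Derivation:
Step 0: 1011
Step 1: G0=G0&G2=1&1=1 G1=1(const) G2=0(const) G3=1(const) -> 1101
Step 2: G0=G0&G2=1&0=0 G1=1(const) G2=0(const) G3=1(const) -> 0101
Step 3: G0=G0&G2=0&0=0 G1=1(const) G2=0(const) G3=1(const) -> 0101
Fixed point reached at step 2: 0101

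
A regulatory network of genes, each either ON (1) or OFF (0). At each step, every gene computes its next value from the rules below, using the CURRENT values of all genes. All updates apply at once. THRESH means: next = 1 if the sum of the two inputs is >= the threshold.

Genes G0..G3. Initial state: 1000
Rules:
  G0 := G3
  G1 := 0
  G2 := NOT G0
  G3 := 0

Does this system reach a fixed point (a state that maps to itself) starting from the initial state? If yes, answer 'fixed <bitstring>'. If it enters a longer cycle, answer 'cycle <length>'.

Answer: fixed 0010

Derivation:
Step 0: 1000
Step 1: G0=G3=0 G1=0(const) G2=NOT G0=NOT 1=0 G3=0(const) -> 0000
Step 2: G0=G3=0 G1=0(const) G2=NOT G0=NOT 0=1 G3=0(const) -> 0010
Step 3: G0=G3=0 G1=0(const) G2=NOT G0=NOT 0=1 G3=0(const) -> 0010
Fixed point reached at step 2: 0010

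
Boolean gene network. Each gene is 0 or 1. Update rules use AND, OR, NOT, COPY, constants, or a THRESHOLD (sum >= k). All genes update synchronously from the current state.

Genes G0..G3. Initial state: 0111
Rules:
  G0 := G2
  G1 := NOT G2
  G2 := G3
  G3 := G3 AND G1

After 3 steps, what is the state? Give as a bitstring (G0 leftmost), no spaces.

Step 1: G0=G2=1 G1=NOT G2=NOT 1=0 G2=G3=1 G3=G3&G1=1&1=1 -> 1011
Step 2: G0=G2=1 G1=NOT G2=NOT 1=0 G2=G3=1 G3=G3&G1=1&0=0 -> 1010
Step 3: G0=G2=1 G1=NOT G2=NOT 1=0 G2=G3=0 G3=G3&G1=0&0=0 -> 1000

1000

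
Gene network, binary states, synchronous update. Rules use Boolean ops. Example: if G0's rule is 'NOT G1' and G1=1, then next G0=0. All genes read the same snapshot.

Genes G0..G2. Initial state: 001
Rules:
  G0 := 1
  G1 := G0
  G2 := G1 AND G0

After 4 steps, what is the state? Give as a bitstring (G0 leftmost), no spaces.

Step 1: G0=1(const) G1=G0=0 G2=G1&G0=0&0=0 -> 100
Step 2: G0=1(const) G1=G0=1 G2=G1&G0=0&1=0 -> 110
Step 3: G0=1(const) G1=G0=1 G2=G1&G0=1&1=1 -> 111
Step 4: G0=1(const) G1=G0=1 G2=G1&G0=1&1=1 -> 111

111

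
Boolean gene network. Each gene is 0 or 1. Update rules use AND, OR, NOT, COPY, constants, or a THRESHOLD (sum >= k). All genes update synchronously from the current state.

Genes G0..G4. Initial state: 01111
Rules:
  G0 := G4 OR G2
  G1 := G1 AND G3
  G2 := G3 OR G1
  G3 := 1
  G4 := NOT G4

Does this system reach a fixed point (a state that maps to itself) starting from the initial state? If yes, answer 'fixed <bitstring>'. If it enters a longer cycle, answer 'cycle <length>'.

Answer: cycle 2

Derivation:
Step 0: 01111
Step 1: G0=G4|G2=1|1=1 G1=G1&G3=1&1=1 G2=G3|G1=1|1=1 G3=1(const) G4=NOT G4=NOT 1=0 -> 11110
Step 2: G0=G4|G2=0|1=1 G1=G1&G3=1&1=1 G2=G3|G1=1|1=1 G3=1(const) G4=NOT G4=NOT 0=1 -> 11111
Step 3: G0=G4|G2=1|1=1 G1=G1&G3=1&1=1 G2=G3|G1=1|1=1 G3=1(const) G4=NOT G4=NOT 1=0 -> 11110
Cycle of length 2 starting at step 1 -> no fixed point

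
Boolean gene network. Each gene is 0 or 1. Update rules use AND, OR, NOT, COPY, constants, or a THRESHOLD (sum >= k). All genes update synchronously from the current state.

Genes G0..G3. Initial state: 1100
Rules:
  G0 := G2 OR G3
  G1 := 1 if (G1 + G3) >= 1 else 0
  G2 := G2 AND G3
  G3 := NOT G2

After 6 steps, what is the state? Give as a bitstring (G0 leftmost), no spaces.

Step 1: G0=G2|G3=0|0=0 G1=(1+0>=1)=1 G2=G2&G3=0&0=0 G3=NOT G2=NOT 0=1 -> 0101
Step 2: G0=G2|G3=0|1=1 G1=(1+1>=1)=1 G2=G2&G3=0&1=0 G3=NOT G2=NOT 0=1 -> 1101
Step 3: G0=G2|G3=0|1=1 G1=(1+1>=1)=1 G2=G2&G3=0&1=0 G3=NOT G2=NOT 0=1 -> 1101
Step 4: G0=G2|G3=0|1=1 G1=(1+1>=1)=1 G2=G2&G3=0&1=0 G3=NOT G2=NOT 0=1 -> 1101
Step 5: G0=G2|G3=0|1=1 G1=(1+1>=1)=1 G2=G2&G3=0&1=0 G3=NOT G2=NOT 0=1 -> 1101
Step 6: G0=G2|G3=0|1=1 G1=(1+1>=1)=1 G2=G2&G3=0&1=0 G3=NOT G2=NOT 0=1 -> 1101

1101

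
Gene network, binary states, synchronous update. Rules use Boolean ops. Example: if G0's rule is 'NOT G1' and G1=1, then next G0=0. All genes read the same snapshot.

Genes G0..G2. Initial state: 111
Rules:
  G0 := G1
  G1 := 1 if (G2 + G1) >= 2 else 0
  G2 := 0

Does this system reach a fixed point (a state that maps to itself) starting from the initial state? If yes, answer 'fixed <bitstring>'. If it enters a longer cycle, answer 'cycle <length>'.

Answer: fixed 000

Derivation:
Step 0: 111
Step 1: G0=G1=1 G1=(1+1>=2)=1 G2=0(const) -> 110
Step 2: G0=G1=1 G1=(0+1>=2)=0 G2=0(const) -> 100
Step 3: G0=G1=0 G1=(0+0>=2)=0 G2=0(const) -> 000
Step 4: G0=G1=0 G1=(0+0>=2)=0 G2=0(const) -> 000
Fixed point reached at step 3: 000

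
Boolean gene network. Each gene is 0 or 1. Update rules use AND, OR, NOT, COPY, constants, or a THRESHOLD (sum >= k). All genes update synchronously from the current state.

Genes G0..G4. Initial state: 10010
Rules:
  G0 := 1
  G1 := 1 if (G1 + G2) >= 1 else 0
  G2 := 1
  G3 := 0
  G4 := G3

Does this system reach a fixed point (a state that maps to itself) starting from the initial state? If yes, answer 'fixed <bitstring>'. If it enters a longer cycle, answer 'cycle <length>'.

Step 0: 10010
Step 1: G0=1(const) G1=(0+0>=1)=0 G2=1(const) G3=0(const) G4=G3=1 -> 10101
Step 2: G0=1(const) G1=(0+1>=1)=1 G2=1(const) G3=0(const) G4=G3=0 -> 11100
Step 3: G0=1(const) G1=(1+1>=1)=1 G2=1(const) G3=0(const) G4=G3=0 -> 11100
Fixed point reached at step 2: 11100

Answer: fixed 11100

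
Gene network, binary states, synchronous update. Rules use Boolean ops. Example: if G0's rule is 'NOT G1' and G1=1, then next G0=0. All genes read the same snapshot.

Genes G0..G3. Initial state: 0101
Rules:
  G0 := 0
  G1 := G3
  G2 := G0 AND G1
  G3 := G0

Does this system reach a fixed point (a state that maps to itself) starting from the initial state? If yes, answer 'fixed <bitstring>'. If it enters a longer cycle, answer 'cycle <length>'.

Answer: fixed 0000

Derivation:
Step 0: 0101
Step 1: G0=0(const) G1=G3=1 G2=G0&G1=0&1=0 G3=G0=0 -> 0100
Step 2: G0=0(const) G1=G3=0 G2=G0&G1=0&1=0 G3=G0=0 -> 0000
Step 3: G0=0(const) G1=G3=0 G2=G0&G1=0&0=0 G3=G0=0 -> 0000
Fixed point reached at step 2: 0000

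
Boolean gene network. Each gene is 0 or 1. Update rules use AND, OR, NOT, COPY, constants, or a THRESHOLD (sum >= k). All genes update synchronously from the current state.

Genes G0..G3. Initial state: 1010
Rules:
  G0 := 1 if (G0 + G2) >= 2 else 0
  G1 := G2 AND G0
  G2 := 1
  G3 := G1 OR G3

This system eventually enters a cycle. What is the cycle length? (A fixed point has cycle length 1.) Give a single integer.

Answer: 1

Derivation:
Step 0: 1010
Step 1: G0=(1+1>=2)=1 G1=G2&G0=1&1=1 G2=1(const) G3=G1|G3=0|0=0 -> 1110
Step 2: G0=(1+1>=2)=1 G1=G2&G0=1&1=1 G2=1(const) G3=G1|G3=1|0=1 -> 1111
Step 3: G0=(1+1>=2)=1 G1=G2&G0=1&1=1 G2=1(const) G3=G1|G3=1|1=1 -> 1111
State from step 3 equals state from step 2 -> cycle length 1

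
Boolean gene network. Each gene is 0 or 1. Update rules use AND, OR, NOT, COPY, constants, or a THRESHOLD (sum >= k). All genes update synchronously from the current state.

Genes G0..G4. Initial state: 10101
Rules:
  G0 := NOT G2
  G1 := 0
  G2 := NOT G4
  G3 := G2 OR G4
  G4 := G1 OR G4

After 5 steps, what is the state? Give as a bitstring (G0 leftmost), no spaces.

Step 1: G0=NOT G2=NOT 1=0 G1=0(const) G2=NOT G4=NOT 1=0 G3=G2|G4=1|1=1 G4=G1|G4=0|1=1 -> 00011
Step 2: G0=NOT G2=NOT 0=1 G1=0(const) G2=NOT G4=NOT 1=0 G3=G2|G4=0|1=1 G4=G1|G4=0|1=1 -> 10011
Step 3: G0=NOT G2=NOT 0=1 G1=0(const) G2=NOT G4=NOT 1=0 G3=G2|G4=0|1=1 G4=G1|G4=0|1=1 -> 10011
Step 4: G0=NOT G2=NOT 0=1 G1=0(const) G2=NOT G4=NOT 1=0 G3=G2|G4=0|1=1 G4=G1|G4=0|1=1 -> 10011
Step 5: G0=NOT G2=NOT 0=1 G1=0(const) G2=NOT G4=NOT 1=0 G3=G2|G4=0|1=1 G4=G1|G4=0|1=1 -> 10011

10011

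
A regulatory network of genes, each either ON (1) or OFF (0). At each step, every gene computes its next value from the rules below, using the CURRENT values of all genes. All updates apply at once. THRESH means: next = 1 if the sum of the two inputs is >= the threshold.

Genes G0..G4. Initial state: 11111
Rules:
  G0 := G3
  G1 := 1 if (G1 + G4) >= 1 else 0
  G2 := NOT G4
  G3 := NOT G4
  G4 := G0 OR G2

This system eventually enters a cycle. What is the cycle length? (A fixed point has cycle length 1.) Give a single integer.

Answer: 5

Derivation:
Step 0: 11111
Step 1: G0=G3=1 G1=(1+1>=1)=1 G2=NOT G4=NOT 1=0 G3=NOT G4=NOT 1=0 G4=G0|G2=1|1=1 -> 11001
Step 2: G0=G3=0 G1=(1+1>=1)=1 G2=NOT G4=NOT 1=0 G3=NOT G4=NOT 1=0 G4=G0|G2=1|0=1 -> 01001
Step 3: G0=G3=0 G1=(1+1>=1)=1 G2=NOT G4=NOT 1=0 G3=NOT G4=NOT 1=0 G4=G0|G2=0|0=0 -> 01000
Step 4: G0=G3=0 G1=(1+0>=1)=1 G2=NOT G4=NOT 0=1 G3=NOT G4=NOT 0=1 G4=G0|G2=0|0=0 -> 01110
Step 5: G0=G3=1 G1=(1+0>=1)=1 G2=NOT G4=NOT 0=1 G3=NOT G4=NOT 0=1 G4=G0|G2=0|1=1 -> 11111
State from step 5 equals state from step 0 -> cycle length 5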